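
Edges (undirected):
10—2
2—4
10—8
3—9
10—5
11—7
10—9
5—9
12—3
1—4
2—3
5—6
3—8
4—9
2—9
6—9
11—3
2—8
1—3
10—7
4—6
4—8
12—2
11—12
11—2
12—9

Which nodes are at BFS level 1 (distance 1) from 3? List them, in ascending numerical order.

Level 0: 3
Level 1: 1, 2, 8, 9, 11, 12
Level 2: 4, 5, 6, 7, 10

1, 2, 8, 9, 11, 12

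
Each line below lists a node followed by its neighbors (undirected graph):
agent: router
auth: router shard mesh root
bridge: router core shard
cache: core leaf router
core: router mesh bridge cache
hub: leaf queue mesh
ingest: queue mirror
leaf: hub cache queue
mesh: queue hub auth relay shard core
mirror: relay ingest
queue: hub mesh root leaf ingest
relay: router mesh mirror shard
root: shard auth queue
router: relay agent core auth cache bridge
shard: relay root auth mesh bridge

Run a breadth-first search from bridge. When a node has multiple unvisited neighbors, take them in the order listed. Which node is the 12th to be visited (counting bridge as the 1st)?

leaf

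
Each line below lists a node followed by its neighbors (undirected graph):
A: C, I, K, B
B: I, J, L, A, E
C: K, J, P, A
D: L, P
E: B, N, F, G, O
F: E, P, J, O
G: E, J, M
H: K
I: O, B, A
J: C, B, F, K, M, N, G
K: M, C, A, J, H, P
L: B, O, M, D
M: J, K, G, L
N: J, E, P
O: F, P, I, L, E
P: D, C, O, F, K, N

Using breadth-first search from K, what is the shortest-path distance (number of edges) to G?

Level 0: K
Level 1: A, C, H, J, M, P
Level 2: B, D, F, G, I, L, N, O
Level 3: E
G first appears at level 2.

2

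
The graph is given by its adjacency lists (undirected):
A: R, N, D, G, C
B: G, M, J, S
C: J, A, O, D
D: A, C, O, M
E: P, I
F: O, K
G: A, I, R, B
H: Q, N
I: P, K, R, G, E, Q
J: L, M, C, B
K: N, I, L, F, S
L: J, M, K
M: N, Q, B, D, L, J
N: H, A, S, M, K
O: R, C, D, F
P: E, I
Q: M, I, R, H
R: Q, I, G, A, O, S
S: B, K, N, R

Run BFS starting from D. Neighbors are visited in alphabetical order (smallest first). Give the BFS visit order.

D A C M O G N R J B L Q F I H K S E P

Visit D; enqueue A, C, M, O → queue [A, C, M, O]
Visit A; enqueue G, N, R → queue [C, M, O, G, N, R]
Visit C; enqueue J → queue [M, O, G, N, R, J]
Visit M; enqueue B, L, Q → queue [O, G, N, R, J, B, L, Q]
Visit O; enqueue F → queue [G, N, R, J, B, L, Q, F]
Visit G; enqueue I → queue [N, R, J, B, L, Q, F, I]
Visit N; enqueue H, K, S → queue [R, J, B, L, Q, F, I, H, K, S]
Visit R → queue [J, B, L, Q, F, I, H, K, S]
Visit J → queue [B, L, Q, F, I, H, K, S]
Visit B → queue [L, Q, F, I, H, K, S]
Visit L → queue [Q, F, I, H, K, S]
Visit Q → queue [F, I, H, K, S]
Visit F → queue [I, H, K, S]
Visit I; enqueue E, P → queue [H, K, S, E, P]
Visit H → queue [K, S, E, P]
Visit K → queue [S, E, P]
Visit S → queue [E, P]
Visit E → queue [P]
Visit P → queue []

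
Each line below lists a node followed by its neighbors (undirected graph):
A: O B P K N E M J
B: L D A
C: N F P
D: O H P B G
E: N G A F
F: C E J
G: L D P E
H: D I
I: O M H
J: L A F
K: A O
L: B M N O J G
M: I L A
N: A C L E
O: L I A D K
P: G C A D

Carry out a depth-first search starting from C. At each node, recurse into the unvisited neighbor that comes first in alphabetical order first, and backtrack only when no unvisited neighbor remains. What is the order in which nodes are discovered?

C F E A B D G L J M I H O K N P

Visit C
C → F
F → E
E → A
A → B
B → D
D → G
G → L
L → J
L → M
M → I
I → H
I → O
O → K
L → N
G → P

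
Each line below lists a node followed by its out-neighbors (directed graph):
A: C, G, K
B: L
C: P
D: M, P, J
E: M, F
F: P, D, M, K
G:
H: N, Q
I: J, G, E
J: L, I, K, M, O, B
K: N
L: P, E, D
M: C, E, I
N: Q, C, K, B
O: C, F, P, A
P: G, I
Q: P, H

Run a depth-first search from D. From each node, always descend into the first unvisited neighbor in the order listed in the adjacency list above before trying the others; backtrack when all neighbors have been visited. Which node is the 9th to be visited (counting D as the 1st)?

E

Visit D
D → M
M → C
C → P
P → G
P → I
I → J
J → L
L → E
E → F
F → K
K → N
N → Q
Q → H
N → B
J → O
O → A

Visit order: D, M, C, P, G, I, J, L, E, F, K, N, Q, H, B, O, A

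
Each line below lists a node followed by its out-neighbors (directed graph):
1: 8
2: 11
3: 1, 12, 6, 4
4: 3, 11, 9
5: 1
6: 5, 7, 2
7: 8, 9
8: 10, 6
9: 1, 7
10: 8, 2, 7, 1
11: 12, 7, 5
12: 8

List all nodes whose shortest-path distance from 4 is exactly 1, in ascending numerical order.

3, 9, 11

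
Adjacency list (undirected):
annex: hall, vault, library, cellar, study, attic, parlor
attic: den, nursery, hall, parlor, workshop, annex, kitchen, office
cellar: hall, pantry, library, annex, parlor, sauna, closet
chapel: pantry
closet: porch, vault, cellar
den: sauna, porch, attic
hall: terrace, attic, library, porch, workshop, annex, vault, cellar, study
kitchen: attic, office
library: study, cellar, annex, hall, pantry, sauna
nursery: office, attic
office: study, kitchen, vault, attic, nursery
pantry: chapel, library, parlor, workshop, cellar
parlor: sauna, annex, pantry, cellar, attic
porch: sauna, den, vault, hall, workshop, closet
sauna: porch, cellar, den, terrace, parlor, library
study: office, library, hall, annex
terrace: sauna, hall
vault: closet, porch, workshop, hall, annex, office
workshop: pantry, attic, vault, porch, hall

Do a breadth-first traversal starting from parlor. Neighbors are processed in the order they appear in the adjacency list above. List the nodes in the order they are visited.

Visit parlor; enqueue sauna, annex, pantry, cellar, attic → queue [sauna, annex, pantry, cellar, attic]
Visit sauna; enqueue porch, den, terrace, library → queue [annex, pantry, cellar, attic, porch, den, terrace, library]
Visit annex; enqueue hall, vault, study → queue [pantry, cellar, attic, porch, den, terrace, library, hall, vault, study]
Visit pantry; enqueue chapel, workshop → queue [cellar, attic, porch, den, terrace, library, hall, vault, study, chapel, workshop]
Visit cellar; enqueue closet → queue [attic, porch, den, terrace, library, hall, vault, study, chapel, workshop, closet]
Visit attic; enqueue nursery, kitchen, office → queue [porch, den, terrace, library, hall, vault, study, chapel, workshop, closet, nursery, kitchen, office]
Visit porch → queue [den, terrace, library, hall, vault, study, chapel, workshop, closet, nursery, kitchen, office]
Visit den → queue [terrace, library, hall, vault, study, chapel, workshop, closet, nursery, kitchen, office]
Visit terrace → queue [library, hall, vault, study, chapel, workshop, closet, nursery, kitchen, office]
Visit library → queue [hall, vault, study, chapel, workshop, closet, nursery, kitchen, office]
Visit hall → queue [vault, study, chapel, workshop, closet, nursery, kitchen, office]
Visit vault → queue [study, chapel, workshop, closet, nursery, kitchen, office]
Visit study → queue [chapel, workshop, closet, nursery, kitchen, office]
Visit chapel → queue [workshop, closet, nursery, kitchen, office]
Visit workshop → queue [closet, nursery, kitchen, office]
Visit closet → queue [nursery, kitchen, office]
Visit nursery → queue [kitchen, office]
Visit kitchen → queue [office]
Visit office → queue []

parlor sauna annex pantry cellar attic porch den terrace library hall vault study chapel workshop closet nursery kitchen office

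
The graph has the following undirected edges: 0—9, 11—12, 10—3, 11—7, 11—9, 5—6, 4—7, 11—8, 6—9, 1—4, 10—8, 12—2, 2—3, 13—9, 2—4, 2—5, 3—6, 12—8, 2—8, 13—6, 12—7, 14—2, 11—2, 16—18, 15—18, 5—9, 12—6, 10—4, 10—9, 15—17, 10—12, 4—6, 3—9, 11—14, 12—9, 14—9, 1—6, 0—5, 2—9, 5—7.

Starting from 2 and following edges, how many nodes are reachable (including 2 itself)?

15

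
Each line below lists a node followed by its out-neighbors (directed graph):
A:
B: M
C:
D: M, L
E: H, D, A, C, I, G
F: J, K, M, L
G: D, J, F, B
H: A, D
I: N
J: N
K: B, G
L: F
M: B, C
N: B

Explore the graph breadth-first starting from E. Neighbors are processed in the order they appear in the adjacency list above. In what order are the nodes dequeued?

Visit E; enqueue H, D, A, C, I, G → queue [H, D, A, C, I, G]
Visit H → queue [D, A, C, I, G]
Visit D; enqueue M, L → queue [A, C, I, G, M, L]
Visit A → queue [C, I, G, M, L]
Visit C → queue [I, G, M, L]
Visit I; enqueue N → queue [G, M, L, N]
Visit G; enqueue J, F, B → queue [M, L, N, J, F, B]
Visit M → queue [L, N, J, F, B]
Visit L → queue [N, J, F, B]
Visit N → queue [J, F, B]
Visit J → queue [F, B]
Visit F; enqueue K → queue [B, K]
Visit B → queue [K]
Visit K → queue []

E -> H -> D -> A -> C -> I -> G -> M -> L -> N -> J -> F -> B -> K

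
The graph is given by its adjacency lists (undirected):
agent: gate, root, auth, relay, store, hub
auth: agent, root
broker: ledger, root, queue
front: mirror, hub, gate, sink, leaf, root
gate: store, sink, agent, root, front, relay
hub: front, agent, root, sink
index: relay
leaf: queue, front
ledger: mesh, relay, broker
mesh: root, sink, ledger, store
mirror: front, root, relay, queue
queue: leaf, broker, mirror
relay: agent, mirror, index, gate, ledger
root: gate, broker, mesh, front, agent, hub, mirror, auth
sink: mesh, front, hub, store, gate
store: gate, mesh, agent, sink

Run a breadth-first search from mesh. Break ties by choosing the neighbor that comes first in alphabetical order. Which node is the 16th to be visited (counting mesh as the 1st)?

Visit mesh; enqueue ledger, root, sink, store → queue [ledger, root, sink, store]
Visit ledger; enqueue broker, relay → queue [root, sink, store, broker, relay]
Visit root; enqueue agent, auth, front, gate, hub, mirror → queue [sink, store, broker, relay, agent, auth, front, gate, hub, mirror]
Visit sink → queue [store, broker, relay, agent, auth, front, gate, hub, mirror]
Visit store → queue [broker, relay, agent, auth, front, gate, hub, mirror]
Visit broker; enqueue queue → queue [relay, agent, auth, front, gate, hub, mirror, queue]
Visit relay; enqueue index → queue [agent, auth, front, gate, hub, mirror, queue, index]
Visit agent → queue [auth, front, gate, hub, mirror, queue, index]
Visit auth → queue [front, gate, hub, mirror, queue, index]
Visit front; enqueue leaf → queue [gate, hub, mirror, queue, index, leaf]
Visit gate → queue [hub, mirror, queue, index, leaf]
Visit hub → queue [mirror, queue, index, leaf]
Visit mirror → queue [queue, index, leaf]
Visit queue → queue [index, leaf]
Visit index → queue [leaf]
Visit leaf → queue []

Visit order: mesh, ledger, root, sink, store, broker, relay, agent, auth, front, gate, hub, mirror, queue, index, leaf

leaf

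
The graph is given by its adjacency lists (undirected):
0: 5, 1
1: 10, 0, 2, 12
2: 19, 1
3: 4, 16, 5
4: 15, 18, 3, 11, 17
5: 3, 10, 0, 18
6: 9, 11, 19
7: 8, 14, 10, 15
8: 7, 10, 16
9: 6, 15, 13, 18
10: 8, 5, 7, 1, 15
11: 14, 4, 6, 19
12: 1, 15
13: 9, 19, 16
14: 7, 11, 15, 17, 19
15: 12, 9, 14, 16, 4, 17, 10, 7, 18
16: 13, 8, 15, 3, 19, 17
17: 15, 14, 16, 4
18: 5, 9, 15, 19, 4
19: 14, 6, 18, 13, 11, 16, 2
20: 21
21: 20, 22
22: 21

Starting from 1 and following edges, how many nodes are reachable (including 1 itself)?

20

BFS from 1 visits: 1, 10, 0, 2, 12, 8, 5, 7, 15, 19, 16, 3, 18, 14, 9, 4, 17, 6, 13, 11
Reachable nodes: 20 of 23 total.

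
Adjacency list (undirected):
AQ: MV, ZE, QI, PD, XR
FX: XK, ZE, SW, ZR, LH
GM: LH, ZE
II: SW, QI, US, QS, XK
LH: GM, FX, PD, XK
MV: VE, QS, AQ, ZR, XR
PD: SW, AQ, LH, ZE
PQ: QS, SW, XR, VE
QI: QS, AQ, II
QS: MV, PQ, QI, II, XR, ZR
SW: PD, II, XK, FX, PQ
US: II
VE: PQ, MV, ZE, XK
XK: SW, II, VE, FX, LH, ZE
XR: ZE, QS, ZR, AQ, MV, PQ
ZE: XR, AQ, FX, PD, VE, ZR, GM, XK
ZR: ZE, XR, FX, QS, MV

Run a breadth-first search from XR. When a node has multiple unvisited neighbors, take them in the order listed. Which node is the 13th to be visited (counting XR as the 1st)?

Visit XR; enqueue ZE, QS, ZR, AQ, MV, PQ → queue [ZE, QS, ZR, AQ, MV, PQ]
Visit ZE; enqueue FX, PD, VE, GM, XK → queue [QS, ZR, AQ, MV, PQ, FX, PD, VE, GM, XK]
Visit QS; enqueue QI, II → queue [ZR, AQ, MV, PQ, FX, PD, VE, GM, XK, QI, II]
Visit ZR → queue [AQ, MV, PQ, FX, PD, VE, GM, XK, QI, II]
Visit AQ → queue [MV, PQ, FX, PD, VE, GM, XK, QI, II]
Visit MV → queue [PQ, FX, PD, VE, GM, XK, QI, II]
Visit PQ; enqueue SW → queue [FX, PD, VE, GM, XK, QI, II, SW]
Visit FX; enqueue LH → queue [PD, VE, GM, XK, QI, II, SW, LH]
Visit PD → queue [VE, GM, XK, QI, II, SW, LH]
Visit VE → queue [GM, XK, QI, II, SW, LH]
Visit GM → queue [XK, QI, II, SW, LH]
Visit XK → queue [QI, II, SW, LH]
Visit QI → queue [II, SW, LH]
Visit II; enqueue US → queue [SW, LH, US]
Visit SW → queue [LH, US]
Visit LH → queue [US]
Visit US → queue []

Visit order: XR, ZE, QS, ZR, AQ, MV, PQ, FX, PD, VE, GM, XK, QI, II, SW, LH, US

QI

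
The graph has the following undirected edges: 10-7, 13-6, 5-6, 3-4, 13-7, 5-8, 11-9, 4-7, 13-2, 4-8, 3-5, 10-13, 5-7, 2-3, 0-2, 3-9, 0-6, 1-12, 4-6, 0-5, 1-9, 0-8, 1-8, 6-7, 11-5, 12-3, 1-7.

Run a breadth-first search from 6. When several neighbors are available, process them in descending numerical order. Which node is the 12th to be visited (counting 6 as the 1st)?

3

Visit 6; enqueue 13, 7, 5, 4, 0 → queue [13, 7, 5, 4, 0]
Visit 13; enqueue 10, 2 → queue [7, 5, 4, 0, 10, 2]
Visit 7; enqueue 1 → queue [5, 4, 0, 10, 2, 1]
Visit 5; enqueue 11, 8, 3 → queue [4, 0, 10, 2, 1, 11, 8, 3]
Visit 4 → queue [0, 10, 2, 1, 11, 8, 3]
Visit 0 → queue [10, 2, 1, 11, 8, 3]
Visit 10 → queue [2, 1, 11, 8, 3]
Visit 2 → queue [1, 11, 8, 3]
Visit 1; enqueue 12, 9 → queue [11, 8, 3, 12, 9]
Visit 11 → queue [8, 3, 12, 9]
Visit 8 → queue [3, 12, 9]
Visit 3 → queue [12, 9]
Visit 12 → queue [9]
Visit 9 → queue []

Visit order: 6, 13, 7, 5, 4, 0, 10, 2, 1, 11, 8, 3, 12, 9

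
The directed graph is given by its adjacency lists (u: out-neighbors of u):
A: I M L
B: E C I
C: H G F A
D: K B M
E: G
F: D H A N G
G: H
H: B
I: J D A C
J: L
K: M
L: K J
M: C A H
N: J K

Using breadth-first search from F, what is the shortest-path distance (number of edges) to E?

3

Level 0: F
Level 1: A, D, G, H, N
Level 2: B, I, J, K, L, M
Level 3: C, E
E first appears at level 3.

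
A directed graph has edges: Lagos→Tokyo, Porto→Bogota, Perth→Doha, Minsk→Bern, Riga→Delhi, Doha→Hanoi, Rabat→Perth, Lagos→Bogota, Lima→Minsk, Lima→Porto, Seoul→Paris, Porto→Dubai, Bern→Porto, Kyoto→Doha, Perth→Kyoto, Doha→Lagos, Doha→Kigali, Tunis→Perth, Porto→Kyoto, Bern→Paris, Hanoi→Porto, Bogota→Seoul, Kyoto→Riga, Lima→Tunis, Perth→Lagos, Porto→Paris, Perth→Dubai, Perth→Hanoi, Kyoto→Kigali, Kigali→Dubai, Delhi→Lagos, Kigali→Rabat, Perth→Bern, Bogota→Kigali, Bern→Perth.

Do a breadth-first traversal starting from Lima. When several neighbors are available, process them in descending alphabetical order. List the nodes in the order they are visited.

Lima -> Tunis -> Porto -> Minsk -> Perth -> Paris -> Kyoto -> Dubai -> Bogota -> Bern -> Lagos -> Hanoi -> Doha -> Riga -> Kigali -> Seoul -> Tokyo -> Delhi -> Rabat

Visit Lima; enqueue Tunis, Porto, Minsk → queue [Tunis, Porto, Minsk]
Visit Tunis; enqueue Perth → queue [Porto, Minsk, Perth]
Visit Porto; enqueue Paris, Kyoto, Dubai, Bogota → queue [Minsk, Perth, Paris, Kyoto, Dubai, Bogota]
Visit Minsk; enqueue Bern → queue [Perth, Paris, Kyoto, Dubai, Bogota, Bern]
Visit Perth; enqueue Lagos, Hanoi, Doha → queue [Paris, Kyoto, Dubai, Bogota, Bern, Lagos, Hanoi, Doha]
Visit Paris → queue [Kyoto, Dubai, Bogota, Bern, Lagos, Hanoi, Doha]
Visit Kyoto; enqueue Riga, Kigali → queue [Dubai, Bogota, Bern, Lagos, Hanoi, Doha, Riga, Kigali]
Visit Dubai → queue [Bogota, Bern, Lagos, Hanoi, Doha, Riga, Kigali]
Visit Bogota; enqueue Seoul → queue [Bern, Lagos, Hanoi, Doha, Riga, Kigali, Seoul]
Visit Bern → queue [Lagos, Hanoi, Doha, Riga, Kigali, Seoul]
Visit Lagos; enqueue Tokyo → queue [Hanoi, Doha, Riga, Kigali, Seoul, Tokyo]
Visit Hanoi → queue [Doha, Riga, Kigali, Seoul, Tokyo]
Visit Doha → queue [Riga, Kigali, Seoul, Tokyo]
Visit Riga; enqueue Delhi → queue [Kigali, Seoul, Tokyo, Delhi]
Visit Kigali; enqueue Rabat → queue [Seoul, Tokyo, Delhi, Rabat]
Visit Seoul → queue [Tokyo, Delhi, Rabat]
Visit Tokyo → queue [Delhi, Rabat]
Visit Delhi → queue [Rabat]
Visit Rabat → queue []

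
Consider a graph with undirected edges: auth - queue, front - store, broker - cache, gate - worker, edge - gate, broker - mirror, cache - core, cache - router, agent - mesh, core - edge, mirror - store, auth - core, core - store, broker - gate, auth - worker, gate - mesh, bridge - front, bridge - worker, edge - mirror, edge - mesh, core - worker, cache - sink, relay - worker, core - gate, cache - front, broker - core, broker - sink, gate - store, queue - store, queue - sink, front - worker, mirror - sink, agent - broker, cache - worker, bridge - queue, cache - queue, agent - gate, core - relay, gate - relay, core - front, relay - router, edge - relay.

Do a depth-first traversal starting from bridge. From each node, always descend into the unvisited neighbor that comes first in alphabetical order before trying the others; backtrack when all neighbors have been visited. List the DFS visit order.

bridge front cache broker agent gate core auth queue sink mirror edge mesh relay router worker store

Visit bridge
bridge → front
front → cache
cache → broker
broker → agent
agent → gate
gate → core
core → auth
auth → queue
queue → sink
sink → mirror
mirror → edge
edge → mesh
edge → relay
relay → router
relay → worker
mirror → store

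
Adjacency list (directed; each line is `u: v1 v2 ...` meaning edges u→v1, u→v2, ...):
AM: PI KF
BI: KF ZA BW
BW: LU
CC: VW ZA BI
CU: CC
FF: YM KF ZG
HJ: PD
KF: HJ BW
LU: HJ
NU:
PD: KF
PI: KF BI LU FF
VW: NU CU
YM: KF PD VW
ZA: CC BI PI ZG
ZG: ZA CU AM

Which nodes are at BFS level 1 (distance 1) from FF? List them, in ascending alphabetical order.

KF, YM, ZG

Level 0: FF
Level 1: KF, YM, ZG
Level 2: AM, BW, CU, HJ, PD, VW, ZA
Level 3: BI, CC, LU, NU, PI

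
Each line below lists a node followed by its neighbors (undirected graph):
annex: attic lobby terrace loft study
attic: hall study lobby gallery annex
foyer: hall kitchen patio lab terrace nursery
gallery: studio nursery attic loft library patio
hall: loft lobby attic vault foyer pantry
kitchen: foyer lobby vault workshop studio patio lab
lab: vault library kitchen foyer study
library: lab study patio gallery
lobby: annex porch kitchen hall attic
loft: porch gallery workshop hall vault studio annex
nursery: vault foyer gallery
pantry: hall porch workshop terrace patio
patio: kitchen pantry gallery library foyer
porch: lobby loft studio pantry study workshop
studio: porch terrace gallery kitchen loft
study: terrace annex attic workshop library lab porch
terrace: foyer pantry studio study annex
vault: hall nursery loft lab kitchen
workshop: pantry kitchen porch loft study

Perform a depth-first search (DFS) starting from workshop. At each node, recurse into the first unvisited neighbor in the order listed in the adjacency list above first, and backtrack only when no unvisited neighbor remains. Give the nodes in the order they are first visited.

workshop → pantry → hall → loft → porch → lobby → annex → attic → study → terrace → foyer → kitchen → vault → nursery → gallery → studio → library → lab → patio

Visit workshop
workshop → pantry
pantry → hall
hall → loft
loft → porch
porch → lobby
lobby → annex
annex → attic
attic → study
study → terrace
terrace → foyer
foyer → kitchen
kitchen → vault
vault → nursery
nursery → gallery
gallery → studio
gallery → library
library → lab
library → patio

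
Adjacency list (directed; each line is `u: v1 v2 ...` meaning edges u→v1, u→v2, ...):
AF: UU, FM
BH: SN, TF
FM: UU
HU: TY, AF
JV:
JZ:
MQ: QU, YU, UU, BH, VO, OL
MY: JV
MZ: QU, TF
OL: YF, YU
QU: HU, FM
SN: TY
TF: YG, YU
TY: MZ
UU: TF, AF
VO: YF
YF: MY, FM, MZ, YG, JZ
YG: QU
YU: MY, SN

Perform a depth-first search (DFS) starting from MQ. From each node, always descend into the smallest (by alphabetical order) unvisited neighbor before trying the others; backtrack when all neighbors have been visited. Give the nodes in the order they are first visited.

Visit MQ
MQ → BH
BH → SN
SN → TY
TY → MZ
MZ → QU
QU → FM
FM → UU
UU → AF
UU → TF
TF → YG
TF → YU
YU → MY
MY → JV
QU → HU
MQ → OL
OL → YF
YF → JZ
MQ → VO

MQ -> BH -> SN -> TY -> MZ -> QU -> FM -> UU -> AF -> TF -> YG -> YU -> MY -> JV -> HU -> OL -> YF -> JZ -> VO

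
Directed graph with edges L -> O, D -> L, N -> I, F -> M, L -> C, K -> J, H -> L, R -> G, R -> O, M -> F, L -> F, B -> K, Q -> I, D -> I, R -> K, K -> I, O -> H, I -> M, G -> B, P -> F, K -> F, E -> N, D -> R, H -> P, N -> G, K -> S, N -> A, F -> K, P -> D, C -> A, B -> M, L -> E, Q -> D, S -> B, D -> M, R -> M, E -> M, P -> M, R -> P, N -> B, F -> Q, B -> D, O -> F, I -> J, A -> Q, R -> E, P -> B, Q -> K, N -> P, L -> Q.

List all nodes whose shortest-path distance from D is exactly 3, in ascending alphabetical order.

Level 0: D
Level 1: I, L, M, R
Level 2: C, E, F, G, J, K, O, P, Q
Level 3: A, B, H, N, S

A, B, H, N, S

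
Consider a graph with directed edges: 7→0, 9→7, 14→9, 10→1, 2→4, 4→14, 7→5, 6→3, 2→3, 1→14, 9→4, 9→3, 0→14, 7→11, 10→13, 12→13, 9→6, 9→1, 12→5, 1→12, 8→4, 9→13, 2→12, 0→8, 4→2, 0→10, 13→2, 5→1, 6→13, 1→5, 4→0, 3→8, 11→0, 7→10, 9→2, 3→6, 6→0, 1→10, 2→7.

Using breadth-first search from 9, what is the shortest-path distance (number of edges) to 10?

2

Level 0: 9
Level 1: 1, 2, 3, 4, 6, 7, 13
Level 2: 0, 5, 8, 10, 11, 12, 14
10 first appears at level 2.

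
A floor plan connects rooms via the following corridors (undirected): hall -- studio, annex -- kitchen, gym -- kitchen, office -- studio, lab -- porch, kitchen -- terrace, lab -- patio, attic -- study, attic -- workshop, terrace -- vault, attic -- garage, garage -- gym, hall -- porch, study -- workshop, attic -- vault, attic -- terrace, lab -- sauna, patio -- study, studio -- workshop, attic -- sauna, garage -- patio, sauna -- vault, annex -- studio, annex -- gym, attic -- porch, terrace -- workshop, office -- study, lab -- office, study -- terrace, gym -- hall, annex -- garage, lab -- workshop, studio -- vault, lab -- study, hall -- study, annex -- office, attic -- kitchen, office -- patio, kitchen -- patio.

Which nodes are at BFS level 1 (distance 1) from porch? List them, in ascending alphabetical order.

Level 0: porch
Level 1: attic, hall, lab
Level 2: garage, gym, kitchen, office, patio, sauna, studio, study, terrace, vault, workshop
Level 3: annex

attic, hall, lab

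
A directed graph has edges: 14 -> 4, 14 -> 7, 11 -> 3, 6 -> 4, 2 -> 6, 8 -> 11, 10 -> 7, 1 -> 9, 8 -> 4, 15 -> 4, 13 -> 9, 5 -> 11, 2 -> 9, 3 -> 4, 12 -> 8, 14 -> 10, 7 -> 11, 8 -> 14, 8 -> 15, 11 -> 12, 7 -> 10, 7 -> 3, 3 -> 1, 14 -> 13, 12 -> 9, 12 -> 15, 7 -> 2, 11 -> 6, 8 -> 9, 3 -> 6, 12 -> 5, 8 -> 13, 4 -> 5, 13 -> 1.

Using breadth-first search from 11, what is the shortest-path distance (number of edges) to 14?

Level 0: 11
Level 1: 3, 6, 12
Level 2: 1, 4, 5, 8, 9, 15
Level 3: 13, 14
Level 4: 7, 10
Level 5: 2
14 first appears at level 3.

3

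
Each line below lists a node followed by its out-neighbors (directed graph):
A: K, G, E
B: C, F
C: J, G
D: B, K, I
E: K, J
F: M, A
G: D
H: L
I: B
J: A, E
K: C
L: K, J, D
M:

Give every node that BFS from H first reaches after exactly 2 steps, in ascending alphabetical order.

D, J, K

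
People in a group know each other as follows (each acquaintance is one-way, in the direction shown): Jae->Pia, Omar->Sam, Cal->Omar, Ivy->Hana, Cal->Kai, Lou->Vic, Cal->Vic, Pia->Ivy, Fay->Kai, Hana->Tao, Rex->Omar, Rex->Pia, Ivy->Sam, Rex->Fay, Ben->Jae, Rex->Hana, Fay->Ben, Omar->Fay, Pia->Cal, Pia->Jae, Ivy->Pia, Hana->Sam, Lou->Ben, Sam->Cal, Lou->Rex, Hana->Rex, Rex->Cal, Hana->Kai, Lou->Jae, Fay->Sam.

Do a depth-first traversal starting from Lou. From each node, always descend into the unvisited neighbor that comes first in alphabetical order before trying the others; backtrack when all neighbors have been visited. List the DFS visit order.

Lou -> Ben -> Jae -> Pia -> Cal -> Kai -> Omar -> Fay -> Sam -> Vic -> Ivy -> Hana -> Rex -> Tao

Visit Lou
Lou → Ben
Ben → Jae
Jae → Pia
Pia → Cal
Cal → Kai
Cal → Omar
Omar → Fay
Fay → Sam
Cal → Vic
Pia → Ivy
Ivy → Hana
Hana → Rex
Hana → Tao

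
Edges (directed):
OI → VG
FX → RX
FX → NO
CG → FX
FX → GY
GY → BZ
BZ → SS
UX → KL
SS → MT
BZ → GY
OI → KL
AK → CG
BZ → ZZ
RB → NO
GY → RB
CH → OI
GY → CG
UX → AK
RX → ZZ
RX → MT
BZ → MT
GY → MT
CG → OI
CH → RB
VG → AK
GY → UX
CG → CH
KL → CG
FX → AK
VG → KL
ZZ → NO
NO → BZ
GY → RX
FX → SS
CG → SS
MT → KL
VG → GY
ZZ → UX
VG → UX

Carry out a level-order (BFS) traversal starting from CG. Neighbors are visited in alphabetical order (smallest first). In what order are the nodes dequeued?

CG -> CH -> FX -> OI -> SS -> RB -> AK -> GY -> NO -> RX -> KL -> VG -> MT -> BZ -> UX -> ZZ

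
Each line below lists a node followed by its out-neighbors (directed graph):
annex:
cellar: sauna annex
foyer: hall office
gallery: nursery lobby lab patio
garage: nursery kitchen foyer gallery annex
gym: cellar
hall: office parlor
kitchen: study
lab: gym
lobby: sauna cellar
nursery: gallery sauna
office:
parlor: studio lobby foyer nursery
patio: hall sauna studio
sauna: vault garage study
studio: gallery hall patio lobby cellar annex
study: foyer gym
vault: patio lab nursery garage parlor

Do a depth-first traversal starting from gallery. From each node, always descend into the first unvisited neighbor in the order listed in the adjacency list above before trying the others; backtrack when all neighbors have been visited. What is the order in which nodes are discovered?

Visit gallery
gallery → nursery
nursery → sauna
sauna → vault
vault → patio
patio → hall
hall → office
hall → parlor
parlor → studio
studio → lobby
lobby → cellar
cellar → annex
parlor → foyer
vault → lab
lab → gym
vault → garage
garage → kitchen
kitchen → study

gallery -> nursery -> sauna -> vault -> patio -> hall -> office -> parlor -> studio -> lobby -> cellar -> annex -> foyer -> lab -> gym -> garage -> kitchen -> study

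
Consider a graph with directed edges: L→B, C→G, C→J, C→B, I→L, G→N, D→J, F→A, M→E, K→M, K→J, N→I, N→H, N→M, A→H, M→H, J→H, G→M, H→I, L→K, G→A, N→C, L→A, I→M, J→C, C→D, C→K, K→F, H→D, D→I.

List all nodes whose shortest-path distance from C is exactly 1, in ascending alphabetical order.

Level 0: C
Level 1: B, D, G, J, K
Level 2: A, F, H, I, M, N
Level 3: E, L

B, D, G, J, K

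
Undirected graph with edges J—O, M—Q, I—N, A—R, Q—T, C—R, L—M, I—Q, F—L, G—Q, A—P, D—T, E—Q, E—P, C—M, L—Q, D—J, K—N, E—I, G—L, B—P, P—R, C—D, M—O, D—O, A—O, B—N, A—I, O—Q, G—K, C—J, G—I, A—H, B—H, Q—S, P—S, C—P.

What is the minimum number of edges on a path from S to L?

Level 0: S
Level 1: P, Q
Level 2: A, B, C, E, G, I, L, M, O, R, T
Level 3: D, F, H, J, K, N
L first appears at level 2.

2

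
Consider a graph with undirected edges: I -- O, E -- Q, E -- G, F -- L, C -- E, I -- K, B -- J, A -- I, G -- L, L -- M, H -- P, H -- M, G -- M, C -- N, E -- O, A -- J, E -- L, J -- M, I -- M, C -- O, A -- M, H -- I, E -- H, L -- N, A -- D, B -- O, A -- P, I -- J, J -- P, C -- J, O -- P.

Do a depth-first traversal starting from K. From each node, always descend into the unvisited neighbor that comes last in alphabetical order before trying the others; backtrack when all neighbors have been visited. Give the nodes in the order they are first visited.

Visit K
K → I
I → O
O → P
P → J
J → M
M → L
L → N
N → C
C → E
E → Q
E → H
E → G
L → F
M → A
A → D
J → B

K I O P J M L N C E Q H G F A D B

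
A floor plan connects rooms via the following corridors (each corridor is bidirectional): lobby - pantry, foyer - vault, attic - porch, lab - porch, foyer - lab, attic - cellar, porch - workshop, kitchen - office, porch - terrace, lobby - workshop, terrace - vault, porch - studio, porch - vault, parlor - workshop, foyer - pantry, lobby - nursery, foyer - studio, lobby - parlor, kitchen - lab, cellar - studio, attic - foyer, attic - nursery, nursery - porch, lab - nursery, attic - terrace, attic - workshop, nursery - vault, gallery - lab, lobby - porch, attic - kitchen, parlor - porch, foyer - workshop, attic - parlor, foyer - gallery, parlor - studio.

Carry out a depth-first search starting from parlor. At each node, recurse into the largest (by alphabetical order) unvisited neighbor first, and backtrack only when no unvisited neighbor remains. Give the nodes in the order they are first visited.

Visit parlor
parlor → workshop
workshop → porch
porch → vault
vault → terrace
terrace → attic
attic → nursery
nursery → lobby
lobby → pantry
pantry → foyer
foyer → studio
studio → cellar
foyer → lab
lab → kitchen
kitchen → office
lab → gallery

parlor -> workshop -> porch -> vault -> terrace -> attic -> nursery -> lobby -> pantry -> foyer -> studio -> cellar -> lab -> kitchen -> office -> gallery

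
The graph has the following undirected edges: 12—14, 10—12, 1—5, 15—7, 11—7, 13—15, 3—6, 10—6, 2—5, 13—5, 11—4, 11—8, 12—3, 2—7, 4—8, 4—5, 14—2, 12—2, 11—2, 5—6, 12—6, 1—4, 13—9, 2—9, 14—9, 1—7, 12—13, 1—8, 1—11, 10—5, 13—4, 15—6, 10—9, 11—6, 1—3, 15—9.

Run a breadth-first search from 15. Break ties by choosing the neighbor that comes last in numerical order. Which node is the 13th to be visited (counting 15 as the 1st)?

1

Visit 15; enqueue 13, 9, 7, 6 → queue [13, 9, 7, 6]
Visit 13; enqueue 12, 5, 4 → queue [9, 7, 6, 12, 5, 4]
Visit 9; enqueue 14, 10, 2 → queue [7, 6, 12, 5, 4, 14, 10, 2]
Visit 7; enqueue 11, 1 → queue [6, 12, 5, 4, 14, 10, 2, 11, 1]
Visit 6; enqueue 3 → queue [12, 5, 4, 14, 10, 2, 11, 1, 3]
Visit 12 → queue [5, 4, 14, 10, 2, 11, 1, 3]
Visit 5 → queue [4, 14, 10, 2, 11, 1, 3]
Visit 4; enqueue 8 → queue [14, 10, 2, 11, 1, 3, 8]
Visit 14 → queue [10, 2, 11, 1, 3, 8]
Visit 10 → queue [2, 11, 1, 3, 8]
Visit 2 → queue [11, 1, 3, 8]
Visit 11 → queue [1, 3, 8]
Visit 1 → queue [3, 8]
Visit 3 → queue [8]
Visit 8 → queue []

Visit order: 15, 13, 9, 7, 6, 12, 5, 4, 14, 10, 2, 11, 1, 3, 8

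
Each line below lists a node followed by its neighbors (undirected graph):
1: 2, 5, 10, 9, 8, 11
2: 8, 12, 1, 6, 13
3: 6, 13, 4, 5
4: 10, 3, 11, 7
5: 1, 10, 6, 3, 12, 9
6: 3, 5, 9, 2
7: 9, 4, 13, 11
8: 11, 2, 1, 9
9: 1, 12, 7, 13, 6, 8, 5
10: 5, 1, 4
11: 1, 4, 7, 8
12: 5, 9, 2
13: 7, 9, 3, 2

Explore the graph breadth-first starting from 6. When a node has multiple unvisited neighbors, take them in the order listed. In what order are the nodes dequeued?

Visit 6; enqueue 3, 5, 9, 2 → queue [3, 5, 9, 2]
Visit 3; enqueue 13, 4 → queue [5, 9, 2, 13, 4]
Visit 5; enqueue 1, 10, 12 → queue [9, 2, 13, 4, 1, 10, 12]
Visit 9; enqueue 7, 8 → queue [2, 13, 4, 1, 10, 12, 7, 8]
Visit 2 → queue [13, 4, 1, 10, 12, 7, 8]
Visit 13 → queue [4, 1, 10, 12, 7, 8]
Visit 4; enqueue 11 → queue [1, 10, 12, 7, 8, 11]
Visit 1 → queue [10, 12, 7, 8, 11]
Visit 10 → queue [12, 7, 8, 11]
Visit 12 → queue [7, 8, 11]
Visit 7 → queue [8, 11]
Visit 8 → queue [11]
Visit 11 → queue []

6, 3, 5, 9, 2, 13, 4, 1, 10, 12, 7, 8, 11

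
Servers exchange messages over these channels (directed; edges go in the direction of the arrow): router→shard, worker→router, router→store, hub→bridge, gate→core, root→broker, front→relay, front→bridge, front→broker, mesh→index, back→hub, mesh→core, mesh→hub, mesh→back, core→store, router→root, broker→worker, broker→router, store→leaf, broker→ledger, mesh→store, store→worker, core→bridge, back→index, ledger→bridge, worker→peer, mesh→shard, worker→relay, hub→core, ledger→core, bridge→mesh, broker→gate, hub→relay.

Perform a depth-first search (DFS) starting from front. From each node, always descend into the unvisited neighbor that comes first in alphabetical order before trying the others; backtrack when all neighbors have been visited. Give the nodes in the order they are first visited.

Visit front
front → bridge
bridge → mesh
mesh → back
back → hub
hub → core
core → store
store → leaf
store → worker
worker → peer
worker → relay
worker → router
router → root
root → broker
broker → gate
broker → ledger
router → shard
back → index

front -> bridge -> mesh -> back -> hub -> core -> store -> leaf -> worker -> peer -> relay -> router -> root -> broker -> gate -> ledger -> shard -> index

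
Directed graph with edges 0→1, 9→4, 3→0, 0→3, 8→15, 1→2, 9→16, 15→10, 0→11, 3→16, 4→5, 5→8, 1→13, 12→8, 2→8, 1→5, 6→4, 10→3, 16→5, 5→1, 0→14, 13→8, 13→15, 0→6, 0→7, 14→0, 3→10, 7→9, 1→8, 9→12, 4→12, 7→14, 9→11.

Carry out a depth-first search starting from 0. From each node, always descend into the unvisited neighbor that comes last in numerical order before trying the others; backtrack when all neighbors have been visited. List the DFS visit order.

Visit 0
0 → 14
0 → 11
0 → 7
7 → 9
9 → 16
16 → 5
5 → 8
8 → 15
15 → 10
10 → 3
5 → 1
1 → 13
1 → 2
9 → 12
9 → 4
0 → 6

0 14 11 7 9 16 5 8 15 10 3 1 13 2 12 4 6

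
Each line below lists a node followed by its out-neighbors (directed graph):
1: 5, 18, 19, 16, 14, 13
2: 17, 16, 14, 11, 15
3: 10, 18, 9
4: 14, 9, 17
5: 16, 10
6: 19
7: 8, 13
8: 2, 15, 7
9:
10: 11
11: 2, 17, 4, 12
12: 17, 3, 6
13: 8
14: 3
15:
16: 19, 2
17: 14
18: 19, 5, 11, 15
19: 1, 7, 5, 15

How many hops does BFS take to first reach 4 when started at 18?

Level 0: 18
Level 1: 5, 11, 15, 19
Level 2: 1, 2, 4, 7, 10, 12, 16, 17
Level 3: 3, 6, 8, 9, 13, 14
4 first appears at level 2.

2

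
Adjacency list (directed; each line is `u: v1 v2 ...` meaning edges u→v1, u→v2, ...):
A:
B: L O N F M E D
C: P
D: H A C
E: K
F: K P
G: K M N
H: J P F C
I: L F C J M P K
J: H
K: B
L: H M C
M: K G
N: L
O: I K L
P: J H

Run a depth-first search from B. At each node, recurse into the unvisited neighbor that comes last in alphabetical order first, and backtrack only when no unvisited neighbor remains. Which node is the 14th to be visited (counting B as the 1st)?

Visit B
B → O
O → L
L → M
M → K
M → G
G → N
L → H
H → P
P → J
H → F
H → C
O → I
B → E
B → D
D → A

Visit order: B, O, L, M, K, G, N, H, P, J, F, C, I, E, D, A

E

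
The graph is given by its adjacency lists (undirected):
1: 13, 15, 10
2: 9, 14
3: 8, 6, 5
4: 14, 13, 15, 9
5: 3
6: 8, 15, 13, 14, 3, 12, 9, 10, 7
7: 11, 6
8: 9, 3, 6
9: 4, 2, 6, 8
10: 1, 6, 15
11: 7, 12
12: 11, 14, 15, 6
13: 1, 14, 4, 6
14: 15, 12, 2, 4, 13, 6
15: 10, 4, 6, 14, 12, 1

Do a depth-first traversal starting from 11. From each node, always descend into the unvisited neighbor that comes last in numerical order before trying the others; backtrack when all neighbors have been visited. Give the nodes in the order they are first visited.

Visit 11
11 → 12
12 → 15
15 → 14
14 → 13
13 → 6
6 → 10
10 → 1
6 → 9
9 → 8
8 → 3
3 → 5
9 → 4
9 → 2
6 → 7

11, 12, 15, 14, 13, 6, 10, 1, 9, 8, 3, 5, 4, 2, 7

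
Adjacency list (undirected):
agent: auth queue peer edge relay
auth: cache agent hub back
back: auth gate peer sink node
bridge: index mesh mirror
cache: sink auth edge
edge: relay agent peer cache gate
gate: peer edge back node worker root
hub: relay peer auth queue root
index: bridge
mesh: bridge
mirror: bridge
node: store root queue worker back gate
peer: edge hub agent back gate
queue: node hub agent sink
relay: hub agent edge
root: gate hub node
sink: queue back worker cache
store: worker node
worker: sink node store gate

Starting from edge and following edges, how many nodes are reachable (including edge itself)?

15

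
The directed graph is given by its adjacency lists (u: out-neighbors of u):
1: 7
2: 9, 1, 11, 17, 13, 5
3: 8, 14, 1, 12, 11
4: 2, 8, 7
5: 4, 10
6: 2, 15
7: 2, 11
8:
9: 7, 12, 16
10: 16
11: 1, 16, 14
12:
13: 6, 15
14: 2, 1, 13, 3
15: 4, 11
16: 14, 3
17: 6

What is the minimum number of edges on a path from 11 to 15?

3

Level 0: 11
Level 1: 1, 14, 16
Level 2: 2, 3, 7, 13
Level 3: 5, 6, 8, 9, 12, 15, 17
Level 4: 4, 10
15 first appears at level 3.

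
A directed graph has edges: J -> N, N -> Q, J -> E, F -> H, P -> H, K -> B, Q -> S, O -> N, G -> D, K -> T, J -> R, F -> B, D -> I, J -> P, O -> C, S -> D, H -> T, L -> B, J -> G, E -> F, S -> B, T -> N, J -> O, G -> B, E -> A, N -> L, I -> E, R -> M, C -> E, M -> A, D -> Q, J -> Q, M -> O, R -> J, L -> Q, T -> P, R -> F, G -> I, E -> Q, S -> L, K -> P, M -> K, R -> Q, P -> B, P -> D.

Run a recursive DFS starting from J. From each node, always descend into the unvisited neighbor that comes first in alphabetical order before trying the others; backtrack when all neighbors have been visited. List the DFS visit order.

Visit J
J → E
E → A
E → F
F → B
F → H
H → T
T → N
N → L
L → Q
Q → S
S → D
D → I
T → P
J → G
J → O
O → C
J → R
R → M
M → K

J E A F B H T N L Q S D I P G O C R M K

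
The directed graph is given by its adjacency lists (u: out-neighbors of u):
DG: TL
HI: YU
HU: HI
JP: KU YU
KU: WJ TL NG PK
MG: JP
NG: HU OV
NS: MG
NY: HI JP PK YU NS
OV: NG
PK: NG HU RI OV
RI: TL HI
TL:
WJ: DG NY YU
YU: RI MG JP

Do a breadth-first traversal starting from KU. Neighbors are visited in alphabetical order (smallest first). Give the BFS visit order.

KU -> NG -> PK -> TL -> WJ -> HU -> OV -> RI -> DG -> NY -> YU -> HI -> JP -> NS -> MG

Visit KU; enqueue NG, PK, TL, WJ → queue [NG, PK, TL, WJ]
Visit NG; enqueue HU, OV → queue [PK, TL, WJ, HU, OV]
Visit PK; enqueue RI → queue [TL, WJ, HU, OV, RI]
Visit TL → queue [WJ, HU, OV, RI]
Visit WJ; enqueue DG, NY, YU → queue [HU, OV, RI, DG, NY, YU]
Visit HU; enqueue HI → queue [OV, RI, DG, NY, YU, HI]
Visit OV → queue [RI, DG, NY, YU, HI]
Visit RI → queue [DG, NY, YU, HI]
Visit DG → queue [NY, YU, HI]
Visit NY; enqueue JP, NS → queue [YU, HI, JP, NS]
Visit YU; enqueue MG → queue [HI, JP, NS, MG]
Visit HI → queue [JP, NS, MG]
Visit JP → queue [NS, MG]
Visit NS → queue [MG]
Visit MG → queue []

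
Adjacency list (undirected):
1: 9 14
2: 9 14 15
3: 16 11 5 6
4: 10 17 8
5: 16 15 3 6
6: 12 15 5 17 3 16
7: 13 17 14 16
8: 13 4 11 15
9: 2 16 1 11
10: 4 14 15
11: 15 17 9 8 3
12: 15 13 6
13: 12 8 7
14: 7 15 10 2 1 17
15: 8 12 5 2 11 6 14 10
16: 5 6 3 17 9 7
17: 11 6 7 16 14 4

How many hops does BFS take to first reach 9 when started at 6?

2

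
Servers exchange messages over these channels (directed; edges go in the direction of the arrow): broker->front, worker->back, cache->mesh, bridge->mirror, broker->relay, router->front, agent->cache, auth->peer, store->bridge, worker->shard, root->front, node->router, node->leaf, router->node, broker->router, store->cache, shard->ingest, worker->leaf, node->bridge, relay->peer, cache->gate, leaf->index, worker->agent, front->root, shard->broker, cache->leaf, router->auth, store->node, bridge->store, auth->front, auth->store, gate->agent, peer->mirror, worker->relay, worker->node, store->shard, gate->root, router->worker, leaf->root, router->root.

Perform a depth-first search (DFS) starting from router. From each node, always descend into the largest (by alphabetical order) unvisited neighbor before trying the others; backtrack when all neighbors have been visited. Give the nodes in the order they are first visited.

Visit router
router → worker
worker → shard
shard → ingest
shard → broker
broker → relay
relay → peer
peer → mirror
broker → front
front → root
worker → node
node → leaf
leaf → index
node → bridge
bridge → store
store → cache
cache → mesh
cache → gate
gate → agent
worker → back
router → auth

router, worker, shard, ingest, broker, relay, peer, mirror, front, root, node, leaf, index, bridge, store, cache, mesh, gate, agent, back, auth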